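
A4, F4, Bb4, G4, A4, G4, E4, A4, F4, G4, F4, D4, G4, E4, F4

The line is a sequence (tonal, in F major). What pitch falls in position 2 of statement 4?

C4

The unit is 5 notes. Position-2 pitches of the 3 shown cells: F4, E4, D4.
From D4, down a 2nd gives C4.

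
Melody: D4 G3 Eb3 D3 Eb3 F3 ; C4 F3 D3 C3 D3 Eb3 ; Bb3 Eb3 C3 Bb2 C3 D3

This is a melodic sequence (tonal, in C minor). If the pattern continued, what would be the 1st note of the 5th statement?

The unit is 6 notes. Position-1 pitches of the 3 shown cells: D4, C4, Bb3.
Carrying that down a 2nd forward: Ab3 → G3.

G3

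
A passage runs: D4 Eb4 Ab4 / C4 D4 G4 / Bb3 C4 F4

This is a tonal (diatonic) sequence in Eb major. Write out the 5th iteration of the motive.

G3 Ab3 D4

With a 3-note motive the entries are D4, C4, Bb3, each down a 2nd from the previous.
Continuing the starts: Ab3 → G3.
So cell 5 is G3 Ab3 D4.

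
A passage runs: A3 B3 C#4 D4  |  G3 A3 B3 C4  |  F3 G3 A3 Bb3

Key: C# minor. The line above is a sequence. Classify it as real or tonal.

Each cell has the same semitone pattern (2, 2, 1) — intervals are preserved exactly.
And D4 lies outside C# minor, so the sequence is real rather than tonal.

real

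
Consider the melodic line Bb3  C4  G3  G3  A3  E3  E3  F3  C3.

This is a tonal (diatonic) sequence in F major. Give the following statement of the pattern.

C3 D3 A2

Taking 3-note groups, the heads are Bb3, G3, E3: the pattern moves down a 3rd.
Statement 4 starts on C3 and keeps the same diatonic contour: C3 D3 A2.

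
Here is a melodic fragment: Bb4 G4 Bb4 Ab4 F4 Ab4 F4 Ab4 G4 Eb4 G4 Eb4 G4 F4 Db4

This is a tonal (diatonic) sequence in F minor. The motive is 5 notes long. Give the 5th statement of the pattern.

Taking 5-note groups, the heads are Bb4, Ab4, G4: the pattern moves down a 2nd.
Continuing the starts: F4 → Eb4.
From Eb4 the diatonic shape gives Eb4 C4 Eb4 Db4 Bb3.

Eb4 C4 Eb4 Db4 Bb3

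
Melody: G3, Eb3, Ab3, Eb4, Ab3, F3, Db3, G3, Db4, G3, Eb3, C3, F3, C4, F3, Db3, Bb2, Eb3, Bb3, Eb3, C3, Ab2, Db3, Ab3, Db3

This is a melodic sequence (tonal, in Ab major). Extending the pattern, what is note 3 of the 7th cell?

Bb2

The unit is 5 notes. Position-3 pitches of the 5 shown cells: Ab3, G3, F3, Eb3, Db3.
Carrying that down a 2nd forward: C3 → Bb2.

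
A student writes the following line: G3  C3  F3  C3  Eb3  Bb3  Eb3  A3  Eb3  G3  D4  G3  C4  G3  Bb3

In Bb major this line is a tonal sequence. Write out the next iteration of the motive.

F4 Bb3 Eb4 Bb3 D4

Taking 5-note groups, the heads are G3, Bb3, D4: the pattern moves up a 3rd.
From F4 the diatonic shape gives F4 Bb3 Eb4 Bb3 D4.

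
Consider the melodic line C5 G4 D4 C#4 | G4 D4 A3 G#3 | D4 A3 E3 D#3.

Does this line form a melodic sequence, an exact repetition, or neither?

sequence

Each 4-note cell is the previous one transposed down a 4th.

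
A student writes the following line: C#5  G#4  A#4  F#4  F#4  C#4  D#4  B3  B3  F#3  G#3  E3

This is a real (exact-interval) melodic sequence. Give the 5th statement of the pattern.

A2 E2 F#2 D2

The 4-note cells begin on C#5, F#4, B3 — each down a 5th from the last.
Carrying on: E3 → A2.
From A2 the exact shape gives A2 E2 F#2 D2.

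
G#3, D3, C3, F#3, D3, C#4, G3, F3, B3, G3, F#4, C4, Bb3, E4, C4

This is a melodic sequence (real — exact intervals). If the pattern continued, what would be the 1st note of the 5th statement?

E5

With 5-note cells, note 1 of each statement runs G#3, C#4, F#4.
Each moves up a 4th. Continuing: B4 → E5.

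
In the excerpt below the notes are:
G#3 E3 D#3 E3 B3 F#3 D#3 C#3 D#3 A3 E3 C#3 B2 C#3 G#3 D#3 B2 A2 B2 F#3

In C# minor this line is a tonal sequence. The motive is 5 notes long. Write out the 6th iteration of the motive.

Taking 5-note groups, the heads are G#3, F#3, E3, D#3: the pattern moves down a 2nd.
Carrying on: C#3 → B2.
Statement 6 starts on B2 and keeps the same diatonic contour: B2 G#2 F#2 G#2 D#3.

B2 G#2 F#2 G#2 D#3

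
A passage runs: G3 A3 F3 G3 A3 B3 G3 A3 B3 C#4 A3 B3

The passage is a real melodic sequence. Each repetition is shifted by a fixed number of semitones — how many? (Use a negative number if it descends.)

With a 4-note motive the entries are G3, A3, B3, each up a 2nd from the previous.
G3 to A3 spans +2 semitones.

2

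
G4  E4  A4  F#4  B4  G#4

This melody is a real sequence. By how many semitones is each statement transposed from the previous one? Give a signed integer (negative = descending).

With a 2-note motive the entries are G4, A4, B4, each up a 2nd from the previous.
Counting half-steps from G4 to A4: 2.

2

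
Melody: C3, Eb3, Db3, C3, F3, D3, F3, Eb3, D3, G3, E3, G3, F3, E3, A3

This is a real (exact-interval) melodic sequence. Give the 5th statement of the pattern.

G#3 B3 A3 G#3 C#4

The 5-note cells begin on C3, D3, E3 — each up a 2nd from the last.
Extending up a 2nd: F#3 → G#3.
From G#3 the exact shape gives G#3 B3 A3 G#3 C#4.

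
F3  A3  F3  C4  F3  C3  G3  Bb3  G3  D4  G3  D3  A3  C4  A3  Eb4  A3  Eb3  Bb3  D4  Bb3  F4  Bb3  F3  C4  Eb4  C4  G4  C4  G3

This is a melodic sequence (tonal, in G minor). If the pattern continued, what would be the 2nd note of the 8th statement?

A4

Grouping in 6s, the 2nd note of each cell is A3, Bb3, C4, D4, Eb4.
Each moves up a 2nd. Continuing: F4 → G4 → A4.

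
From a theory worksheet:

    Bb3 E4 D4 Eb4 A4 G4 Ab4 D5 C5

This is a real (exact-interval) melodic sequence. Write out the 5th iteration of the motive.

Taking 3-note groups, the heads are Bb3, Eb4, Ab4: the pattern moves up a 4th.
Carrying on: Db5 → Gb5.
From Gb5 the exact shape gives Gb5 C6 Bb5.

Gb5 C6 Bb5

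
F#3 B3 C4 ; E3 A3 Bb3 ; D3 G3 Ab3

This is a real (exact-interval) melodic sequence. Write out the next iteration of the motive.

Taking 3-note groups, the heads are F#3, E3, D3: the pattern moves down a 2nd.
Statement 4 starts on C3 and keeps the same exact contour: C3 F3 Gb3.

C3 F3 Gb3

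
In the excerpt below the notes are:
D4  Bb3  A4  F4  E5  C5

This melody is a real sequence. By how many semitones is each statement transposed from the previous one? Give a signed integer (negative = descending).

7

Taking 2-note groups, the heads are D4, A4, E5: the pattern moves up a 5th.
D4 to A4 spans +7 semitones.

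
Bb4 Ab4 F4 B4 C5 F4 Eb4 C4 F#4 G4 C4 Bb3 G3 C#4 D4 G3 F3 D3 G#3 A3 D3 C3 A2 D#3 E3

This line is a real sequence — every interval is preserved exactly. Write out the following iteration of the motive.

A2 G2 E2 A#2 B2

Taking 5-note groups, the heads are Bb4, F4, C4, G3, D3: the pattern moves down a 4th.
From A2 the exact shape gives A2 G2 E2 A#2 B2.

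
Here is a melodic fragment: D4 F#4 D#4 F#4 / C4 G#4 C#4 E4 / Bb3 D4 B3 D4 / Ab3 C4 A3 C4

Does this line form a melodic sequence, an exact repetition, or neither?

Note 2 of cell 2 is G#4; if this were a sequence it would be E4. No unit length gives a consistent transposition pattern.

neither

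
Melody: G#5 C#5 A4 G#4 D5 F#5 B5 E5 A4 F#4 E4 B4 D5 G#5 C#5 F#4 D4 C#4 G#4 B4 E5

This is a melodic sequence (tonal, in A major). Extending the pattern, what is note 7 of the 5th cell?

A4

The unit is 7 notes. Position-7 pitches of the 3 shown cells: B5, G#5, E5.
Carrying that down a 3rd forward: C#5 → A4.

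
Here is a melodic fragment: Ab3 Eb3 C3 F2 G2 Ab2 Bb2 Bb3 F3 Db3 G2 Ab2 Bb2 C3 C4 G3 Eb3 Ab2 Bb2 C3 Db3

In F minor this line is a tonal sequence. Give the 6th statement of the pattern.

Taking 7-note groups, the heads are Ab3, Bb3, C4: the pattern moves up a 2nd.
Extending up a 2nd: Db4 → Eb4 → F4.
Statement 6 starts on F4 and keeps the same diatonic contour: F4 C4 Ab3 Db3 Eb3 F3 G3.

F4 C4 Ab3 Db3 Eb3 F3 G3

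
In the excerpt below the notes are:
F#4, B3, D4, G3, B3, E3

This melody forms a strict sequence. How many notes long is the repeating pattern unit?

2

6 notes total. Splitting into 3 groups of 2:
F#4 B3 | D4 G3 | B3 E3
Every group is a transposition down a 3rd of the one before; no shorter unit works.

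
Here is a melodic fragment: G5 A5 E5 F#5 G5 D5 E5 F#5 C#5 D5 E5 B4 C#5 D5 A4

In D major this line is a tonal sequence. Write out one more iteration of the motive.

With a 3-note motive the entries are G5, F#5, E5, D5, C#5, each down a 2nd from the previous.
Statement 6 starts on B4 and keeps the same diatonic contour: B4 C#5 G4.

B4 C#5 G4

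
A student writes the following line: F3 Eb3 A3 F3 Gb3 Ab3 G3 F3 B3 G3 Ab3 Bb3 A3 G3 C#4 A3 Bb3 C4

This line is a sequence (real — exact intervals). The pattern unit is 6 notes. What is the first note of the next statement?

Taking 6-note groups, the heads are F3, G3, A3: the pattern moves up a 2nd.
One more step up a 2nd gives B3.

B3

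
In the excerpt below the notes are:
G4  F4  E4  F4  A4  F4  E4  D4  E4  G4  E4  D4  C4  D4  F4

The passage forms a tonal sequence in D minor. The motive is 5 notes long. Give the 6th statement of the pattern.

Bb3 A3 G3 A3 C4

The 5-note cells begin on G4, F4, E4 — each down a 2nd from the last.
Carrying on: D4 → C4 → Bb3.
So cell 6 is Bb3 A3 G3 A3 C4.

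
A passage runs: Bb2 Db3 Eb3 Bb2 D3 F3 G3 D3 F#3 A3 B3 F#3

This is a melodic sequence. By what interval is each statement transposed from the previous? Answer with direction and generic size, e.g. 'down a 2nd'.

With a 4-note motive the entries are Bb2, D3, F#3, each up a 3rd from the previous.
Bb2 to D3 is up a 3rd.

up a 3rd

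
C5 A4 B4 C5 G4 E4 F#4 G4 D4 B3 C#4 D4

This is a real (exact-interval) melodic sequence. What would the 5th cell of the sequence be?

E3 C#3 D#3 E3

Unit = 4 notes; the statements start on C5, G4, D4, moving down a 4th each time.
Carrying on: A3 → E3.
From E3 the exact shape gives E3 C#3 D#3 E3.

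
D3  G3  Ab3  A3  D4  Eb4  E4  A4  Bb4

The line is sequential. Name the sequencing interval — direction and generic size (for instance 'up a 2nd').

With a 3-note motive the entries are D3, A3, E4, each up a 5th from the previous.
From D3 to A3: up a 5th.

up a 5th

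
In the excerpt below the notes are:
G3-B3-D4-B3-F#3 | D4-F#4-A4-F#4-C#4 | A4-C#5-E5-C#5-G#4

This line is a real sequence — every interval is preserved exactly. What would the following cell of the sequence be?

E5 G#5 B5 G#5 D#5

With a 5-note motive the entries are G3, D4, A4, each up a 5th from the previous.
So cell 4 is E5 G#5 B5 G#5 D#5.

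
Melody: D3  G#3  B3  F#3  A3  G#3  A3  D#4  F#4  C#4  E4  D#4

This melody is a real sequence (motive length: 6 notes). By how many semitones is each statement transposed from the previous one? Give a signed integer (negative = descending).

7

Unit = 6 notes; the statements start on D3, A3, moving up a 5th each time.
D3 to A3 spans +7 semitones.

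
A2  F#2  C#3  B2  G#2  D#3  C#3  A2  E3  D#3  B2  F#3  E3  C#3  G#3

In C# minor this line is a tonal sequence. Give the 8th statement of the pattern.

Taking 3-note groups, the heads are A2, B2, C#3, D#3, E3: the pattern moves up a 2nd.
Carrying on: F#3 → G#3 → A3.
From A3 the diatonic shape gives A3 F#3 C#4.

A3 F#3 C#4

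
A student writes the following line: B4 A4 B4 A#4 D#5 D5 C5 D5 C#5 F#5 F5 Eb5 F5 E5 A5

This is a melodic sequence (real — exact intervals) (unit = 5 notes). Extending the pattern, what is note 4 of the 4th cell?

G5

With 5-note cells, note 4 of each statement runs A#4, C#5, E5.
Each moves up a 3rd; the next is G5.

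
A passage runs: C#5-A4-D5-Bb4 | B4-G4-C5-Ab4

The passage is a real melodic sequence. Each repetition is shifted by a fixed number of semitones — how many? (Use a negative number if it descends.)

The 4-note cells begin on C#5, B4 — each down a 2nd from the last.
C#5→B4 is 71 − 73 = -2 semitones.

-2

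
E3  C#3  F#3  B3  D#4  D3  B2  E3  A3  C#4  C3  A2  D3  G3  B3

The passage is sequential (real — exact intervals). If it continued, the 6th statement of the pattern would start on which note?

Gb2

Unit = 5 notes; the statements start on E3, D3, C3, moving down a 2nd each time.
Extending the heads down a 2nd: Bb2 → Ab2 → Gb2.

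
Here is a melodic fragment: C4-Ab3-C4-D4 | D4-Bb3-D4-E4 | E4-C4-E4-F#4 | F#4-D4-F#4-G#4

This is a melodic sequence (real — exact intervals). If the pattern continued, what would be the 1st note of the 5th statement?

G#4

The unit is 4 notes. Position-1 pitches of the 4 shown cells: C4, D4, E4, F#4.
One more up a 2nd gives G#4.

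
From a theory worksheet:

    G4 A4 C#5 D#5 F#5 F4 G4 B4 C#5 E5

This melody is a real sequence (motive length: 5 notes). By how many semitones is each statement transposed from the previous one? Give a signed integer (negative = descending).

-2

The 5-note cells begin on G4, F4 — each down a 2nd from the last.
G4 to F4 spans -2 semitones.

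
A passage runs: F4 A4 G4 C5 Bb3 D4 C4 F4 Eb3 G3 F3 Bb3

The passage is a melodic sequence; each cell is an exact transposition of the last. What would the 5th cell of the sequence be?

The 4-note cells begin on F4, Bb3, Eb3 — each down a 5th from the last.
Extending down a 5th: Ab2 → Db2.
From Db2 the exact shape gives Db2 F2 Eb2 Ab2.

Db2 F2 Eb2 Ab2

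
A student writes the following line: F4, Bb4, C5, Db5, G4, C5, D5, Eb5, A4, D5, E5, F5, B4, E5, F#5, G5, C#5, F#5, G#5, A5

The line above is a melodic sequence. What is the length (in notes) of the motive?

4

Try groups of 4 (5 cells in 20 notes):
F4 Bb4 C5 Db5 | G4 C5 D5 Eb5 | A4 D5 E5 F5 | B4 E5 F#5 G5 | C#5 F#5 G#5 A5
Each cell is the previous one up a 2nd — so the unit is 4 notes.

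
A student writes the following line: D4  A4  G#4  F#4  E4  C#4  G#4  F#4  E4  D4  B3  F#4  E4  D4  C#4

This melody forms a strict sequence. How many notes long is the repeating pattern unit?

15 notes total. Splitting into 3 groups of 5:
D4 A4 G#4 F#4 E4 | C#4 G#4 F#4 E4 D4 | B3 F#4 E4 D4 C#4
Every group is a transposition down a 2nd of the one before; no shorter unit works.

5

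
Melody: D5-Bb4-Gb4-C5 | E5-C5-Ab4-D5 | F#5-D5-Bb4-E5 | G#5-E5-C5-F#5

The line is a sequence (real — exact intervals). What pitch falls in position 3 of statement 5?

D5

The unit is 4 notes. Position-3 pitches of the 4 shown cells: Gb4, Ab4, Bb4, C5.
Each moves up a 2nd; the next is D5.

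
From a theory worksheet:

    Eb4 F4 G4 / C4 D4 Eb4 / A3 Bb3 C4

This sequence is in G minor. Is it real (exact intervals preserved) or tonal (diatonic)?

Every note is diatonic to G minor.
Cell 1 has +2 semitones from note 2 to 3, but cell 2 has +1 — the interval quality changes while the contour stays the same, which is the hallmark of a tonal sequence.

tonal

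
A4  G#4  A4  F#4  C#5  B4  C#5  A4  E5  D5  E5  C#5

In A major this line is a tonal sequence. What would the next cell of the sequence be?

G#5 F#5 G#5 E5

Taking 4-note groups, the heads are A4, C#5, E5: the pattern moves up a 3rd.
From G#5 the diatonic shape gives G#5 F#5 G#5 E5.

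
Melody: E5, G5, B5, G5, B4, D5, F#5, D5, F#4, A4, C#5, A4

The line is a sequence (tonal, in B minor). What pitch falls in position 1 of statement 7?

A2

Grouping in 4s, the 1st note of each cell is E5, B4, F#4.
Each moves down a 4th. Continuing: C#4 → G3 → D3 → A2.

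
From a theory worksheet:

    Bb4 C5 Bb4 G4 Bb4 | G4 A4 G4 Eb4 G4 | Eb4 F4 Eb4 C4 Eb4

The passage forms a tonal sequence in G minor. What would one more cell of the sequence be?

Taking 5-note groups, the heads are Bb4, G4, Eb4: the pattern moves down a 3rd.
Statement 4 starts on C4 and keeps the same diatonic contour: C4 D4 C4 A3 C4.

C4 D4 C4 A3 C4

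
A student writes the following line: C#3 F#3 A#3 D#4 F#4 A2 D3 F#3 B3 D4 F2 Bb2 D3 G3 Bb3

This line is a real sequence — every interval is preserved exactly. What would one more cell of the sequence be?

Unit = 5 notes; the statements start on C#3, A2, F2, moving down a 3rd each time.
From Db2 the exact shape gives Db2 Gb2 Bb2 Eb3 Gb3.

Db2 Gb2 Bb2 Eb3 Gb3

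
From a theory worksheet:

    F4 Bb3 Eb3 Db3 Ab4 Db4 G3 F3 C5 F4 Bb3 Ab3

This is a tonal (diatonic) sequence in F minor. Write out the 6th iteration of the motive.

With a 4-note motive the entries are F4, Ab4, C5, each up a 3rd from the previous.
Continuing the starts: Eb5 → G5 → Bb5.
From Bb5 the diatonic shape gives Bb5 Eb5 Ab4 G4.

Bb5 Eb5 Ab4 G4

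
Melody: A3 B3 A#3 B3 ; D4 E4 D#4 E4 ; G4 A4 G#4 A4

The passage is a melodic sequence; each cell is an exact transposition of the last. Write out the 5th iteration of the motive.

F5 G5 F#5 G5

With a 4-note motive the entries are A3, D4, G4, each up a 4th from the previous.
Continuing the starts: C5 → F5.
From F5 the exact shape gives F5 G5 F#5 G5.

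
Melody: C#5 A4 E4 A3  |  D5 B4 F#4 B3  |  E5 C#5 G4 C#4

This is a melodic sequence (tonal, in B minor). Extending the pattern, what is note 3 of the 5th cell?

With 4-note cells, note 3 of each statement runs E4, F#4, G4.
Extending up a 2nd: A4 → B4.

B4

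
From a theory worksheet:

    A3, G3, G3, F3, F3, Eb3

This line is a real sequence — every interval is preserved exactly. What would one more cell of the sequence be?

Eb3 Db3

Taking 2-note groups, the heads are A3, G3, F3: the pattern moves down a 2nd.
From Eb3 the exact shape gives Eb3 Db3.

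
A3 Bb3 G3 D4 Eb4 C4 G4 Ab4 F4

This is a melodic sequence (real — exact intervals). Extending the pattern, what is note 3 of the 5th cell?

Eb5

The unit is 3 notes. Position-3 pitches of the 3 shown cells: G3, C4, F4.
Each moves up a 4th. Continuing: Bb4 → Eb5.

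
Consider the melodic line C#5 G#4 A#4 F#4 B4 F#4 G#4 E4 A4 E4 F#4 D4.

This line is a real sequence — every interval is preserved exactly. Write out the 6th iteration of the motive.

Eb4 Bb3 C4 Ab3

Taking 4-note groups, the heads are C#5, B4, A4: the pattern moves down a 2nd.
Extending down a 2nd: G4 → F4 → Eb4.
Statement 6 starts on Eb4 and keeps the same exact contour: Eb4 Bb3 C4 Ab3.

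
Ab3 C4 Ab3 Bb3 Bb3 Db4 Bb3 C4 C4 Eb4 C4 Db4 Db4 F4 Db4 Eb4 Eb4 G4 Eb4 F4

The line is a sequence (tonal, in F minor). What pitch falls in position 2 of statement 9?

Db5

Grouping in 4s, the 2nd note of each cell is C4, Db4, Eb4, F4, G4.
Each moves up a 2nd. Continuing: Ab4 → Bb4 → C5 → Db5.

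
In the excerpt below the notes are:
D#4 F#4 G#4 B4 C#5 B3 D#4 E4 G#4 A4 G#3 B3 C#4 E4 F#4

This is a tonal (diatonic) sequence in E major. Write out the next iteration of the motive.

E3 G#3 A3 C#4 D#4

With a 5-note motive the entries are D#4, B3, G#3, each down a 3rd from the previous.
So cell 4 is E3 G#3 A3 C#4 D#4.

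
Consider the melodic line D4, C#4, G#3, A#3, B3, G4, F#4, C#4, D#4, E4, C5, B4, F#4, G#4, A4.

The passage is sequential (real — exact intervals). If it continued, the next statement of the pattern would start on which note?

F5

Taking 5-note groups, the heads are D4, G4, C5: the pattern moves up a 4th.
One more step up a 4th gives F5.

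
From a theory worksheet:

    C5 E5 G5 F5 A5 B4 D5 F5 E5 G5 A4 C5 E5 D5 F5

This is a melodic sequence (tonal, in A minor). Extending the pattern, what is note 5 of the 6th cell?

The unit is 5 notes. Position-5 pitches of the 3 shown cells: A5, G5, F5.
Extending down a 2nd: E5 → D5 → C5.

C5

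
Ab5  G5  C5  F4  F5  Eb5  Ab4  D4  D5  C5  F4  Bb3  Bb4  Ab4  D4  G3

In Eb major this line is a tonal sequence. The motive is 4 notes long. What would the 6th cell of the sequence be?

Unit = 4 notes; the statements start on Ab5, F5, D5, Bb4, moving down a 3rd each time.
Carrying on: G4 → Eb4.
Statement 6 starts on Eb4 and keeps the same diatonic contour: Eb4 D4 G3 C3.

Eb4 D4 G3 C3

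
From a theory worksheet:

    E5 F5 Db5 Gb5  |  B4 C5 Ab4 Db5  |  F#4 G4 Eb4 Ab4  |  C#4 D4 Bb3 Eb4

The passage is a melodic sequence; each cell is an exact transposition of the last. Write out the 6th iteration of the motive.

D#3 E3 C3 F3

The 4-note cells begin on E5, B4, F#4, C#4 — each down a 4th from the last.
Carrying on: G#3 → D#3.
Statement 6 starts on D#3 and keeps the same exact contour: D#3 E3 C3 F3.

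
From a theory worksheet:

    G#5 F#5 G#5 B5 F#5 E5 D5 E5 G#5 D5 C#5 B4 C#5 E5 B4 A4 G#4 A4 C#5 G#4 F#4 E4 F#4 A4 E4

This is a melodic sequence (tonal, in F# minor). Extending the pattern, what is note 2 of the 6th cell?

C#4

Grouping in 5s, the 2nd note of each cell is F#5, D5, B4, G#4, E4.
From E4, down a 3rd gives C#4.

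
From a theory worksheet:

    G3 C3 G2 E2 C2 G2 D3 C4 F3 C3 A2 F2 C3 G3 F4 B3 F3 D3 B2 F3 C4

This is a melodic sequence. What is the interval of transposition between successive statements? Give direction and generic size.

Taking 7-note groups, the heads are G3, C4, F4: the pattern moves up a 4th.
From G3 to C4: up a 4th.

up a 4th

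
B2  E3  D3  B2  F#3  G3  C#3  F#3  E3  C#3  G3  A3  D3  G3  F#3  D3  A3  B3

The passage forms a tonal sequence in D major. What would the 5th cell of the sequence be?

F#3 B3 A3 F#3 C#4 D4

The 6-note cells begin on B2, C#3, D3 — each up a 2nd from the last.
Extending up a 2nd: E3 → F#3.
So cell 5 is F#3 B3 A3 F#3 C#4 D4.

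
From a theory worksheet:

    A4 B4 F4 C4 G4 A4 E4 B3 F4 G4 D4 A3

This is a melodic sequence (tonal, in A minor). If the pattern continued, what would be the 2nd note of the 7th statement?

Grouping in 4s, the 2nd note of each cell is B4, A4, G4.
Each moves down a 2nd. Continuing: F4 → E4 → D4 → C4.

C4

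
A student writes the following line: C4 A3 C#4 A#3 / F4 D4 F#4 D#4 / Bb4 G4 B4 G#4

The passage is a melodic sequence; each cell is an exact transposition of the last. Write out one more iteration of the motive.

Eb5 C5 E5 C#5

With a 4-note motive the entries are C4, F4, Bb4, each up a 4th from the previous.
So cell 4 is Eb5 C5 E5 C#5.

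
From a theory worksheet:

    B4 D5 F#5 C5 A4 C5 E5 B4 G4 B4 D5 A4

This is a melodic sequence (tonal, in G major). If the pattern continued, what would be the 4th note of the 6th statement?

E4

Grouping in 4s, the 4th note of each cell is C5, B4, A4.
Carrying that down a 2nd forward: G4 → F#4 → E4.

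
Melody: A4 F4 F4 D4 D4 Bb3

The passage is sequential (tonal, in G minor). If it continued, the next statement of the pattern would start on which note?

With a 2-note motive the entries are A4, F4, D4, each down a 3rd from the previous.
One more step down a 3rd gives Bb3.

Bb3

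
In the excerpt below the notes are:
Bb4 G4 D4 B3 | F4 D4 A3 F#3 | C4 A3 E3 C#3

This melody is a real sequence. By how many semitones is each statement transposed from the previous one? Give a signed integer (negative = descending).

-5

Unit = 4 notes; the statements start on Bb4, F4, C4, moving down a 4th each time.
Counting half-steps from Bb4 to F4: -5.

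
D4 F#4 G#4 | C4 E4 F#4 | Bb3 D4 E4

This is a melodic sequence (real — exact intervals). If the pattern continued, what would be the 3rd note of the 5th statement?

C4

With 3-note cells, note 3 of each statement runs G#4, F#4, E4.
Carrying that down a 2nd forward: D4 → C4.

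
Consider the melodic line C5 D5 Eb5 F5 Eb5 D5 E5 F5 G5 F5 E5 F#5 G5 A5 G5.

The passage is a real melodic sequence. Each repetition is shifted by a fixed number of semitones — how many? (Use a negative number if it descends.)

2

Unit = 5 notes; the statements start on C5, D5, E5, moving up a 2nd each time.
C5 to D5 spans +2 semitones.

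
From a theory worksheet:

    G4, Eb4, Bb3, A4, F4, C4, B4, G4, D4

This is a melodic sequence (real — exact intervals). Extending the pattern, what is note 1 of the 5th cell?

With 3-note cells, note 1 of each statement runs G4, A4, B4.
Each moves up a 2nd. Continuing: C#5 → D#5.

D#5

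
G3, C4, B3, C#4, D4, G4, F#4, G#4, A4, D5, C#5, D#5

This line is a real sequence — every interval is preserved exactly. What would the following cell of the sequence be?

The 4-note cells begin on G3, D4, A4 — each up a 5th from the last.
So cell 4 is E5 A5 G#5 A#5.

E5 A5 G#5 A#5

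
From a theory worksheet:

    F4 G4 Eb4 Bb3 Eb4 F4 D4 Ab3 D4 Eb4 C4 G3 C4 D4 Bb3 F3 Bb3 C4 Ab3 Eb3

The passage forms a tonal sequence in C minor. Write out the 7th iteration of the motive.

Taking 4-note groups, the heads are F4, Eb4, D4, C4, Bb3: the pattern moves down a 2nd.
Extending down a 2nd: Ab3 → G3.
So cell 7 is G3 Ab3 F3 C3.

G3 Ab3 F3 C3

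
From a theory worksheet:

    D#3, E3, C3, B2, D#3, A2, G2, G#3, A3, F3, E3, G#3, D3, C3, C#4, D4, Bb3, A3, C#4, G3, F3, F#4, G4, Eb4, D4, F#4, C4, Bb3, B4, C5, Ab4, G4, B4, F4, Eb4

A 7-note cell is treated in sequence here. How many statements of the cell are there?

5

35 notes in groups of 7 gives 35/7 = 5 statements.
Starts: D#3, G#3, C#4, F#4, B4 — each up a 4th.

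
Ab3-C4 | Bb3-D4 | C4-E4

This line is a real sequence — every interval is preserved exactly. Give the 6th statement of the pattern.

With a 2-note motive the entries are Ab3, Bb3, C4, each up a 2nd from the previous.
Continuing the starts: D4 → E4 → F#4.
From F#4 the exact shape gives F#4 A#4.

F#4 A#4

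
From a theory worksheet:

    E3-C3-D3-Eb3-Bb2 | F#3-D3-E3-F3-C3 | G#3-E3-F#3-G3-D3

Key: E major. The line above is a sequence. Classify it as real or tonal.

real

Each cell has the same semitone pattern (-4, 2, 1, -5) — intervals are preserved exactly.
And C3 lies outside E major, so the sequence is real rather than tonal.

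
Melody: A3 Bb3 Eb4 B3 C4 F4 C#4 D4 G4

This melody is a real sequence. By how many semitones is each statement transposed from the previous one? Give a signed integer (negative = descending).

2

With a 3-note motive the entries are A3, B3, C#4, each up a 2nd from the previous.
Counting half-steps from A3 to B3: 2.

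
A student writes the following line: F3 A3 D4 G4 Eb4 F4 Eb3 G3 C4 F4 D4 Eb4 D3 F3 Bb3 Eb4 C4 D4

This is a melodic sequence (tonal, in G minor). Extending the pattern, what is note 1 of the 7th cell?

With 6-note cells, note 1 of each statement runs F3, Eb3, D3.
Each moves down a 2nd. Continuing: C3 → Bb2 → A2 → G2.

G2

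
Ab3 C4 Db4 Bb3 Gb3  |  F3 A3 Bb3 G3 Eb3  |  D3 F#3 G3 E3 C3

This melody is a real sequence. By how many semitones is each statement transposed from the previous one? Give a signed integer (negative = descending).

-3

Unit = 5 notes; the statements start on Ab3, F3, D3, moving down a 3rd each time.
Ab3 to F3 spans -3 semitones.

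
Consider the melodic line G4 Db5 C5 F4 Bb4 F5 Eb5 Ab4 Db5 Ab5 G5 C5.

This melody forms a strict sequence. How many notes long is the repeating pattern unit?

4

There are 12 notes; a 4-note unit gives 3 cells:
G4 Db5 C5 F4 | Bb4 F5 Eb5 Ab4 | Db5 Ab5 G5 C5
That's a consistent up a 3rd shift per cell, and no other grouping gives one.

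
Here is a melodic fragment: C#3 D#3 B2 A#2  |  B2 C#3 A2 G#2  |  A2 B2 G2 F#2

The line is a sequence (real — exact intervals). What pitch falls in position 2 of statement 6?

F2

With 4-note cells, note 2 of each statement runs D#3, C#3, B2.
Each moves down a 2nd. Continuing: A2 → G2 → F2.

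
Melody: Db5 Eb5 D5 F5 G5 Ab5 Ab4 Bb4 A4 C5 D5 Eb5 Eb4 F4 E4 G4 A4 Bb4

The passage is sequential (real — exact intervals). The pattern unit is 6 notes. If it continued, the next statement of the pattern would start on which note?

The 6-note cells begin on Db5, Ab4, Eb4 — each down a 4th from the last.
One more step down a 4th gives Bb3.

Bb3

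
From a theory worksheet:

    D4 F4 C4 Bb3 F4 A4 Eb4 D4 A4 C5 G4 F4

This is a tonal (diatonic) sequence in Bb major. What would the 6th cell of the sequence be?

G5 Bb5 F5 Eb5

Unit = 4 notes; the statements start on D4, F4, A4, moving up a 3rd each time.
Carrying on: C5 → Eb5 → G5.
Statement 6 starts on G5 and keeps the same diatonic contour: G5 Bb5 F5 Eb5.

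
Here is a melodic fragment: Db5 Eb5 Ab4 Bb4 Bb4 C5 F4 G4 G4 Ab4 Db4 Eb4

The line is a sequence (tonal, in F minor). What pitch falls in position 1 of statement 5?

C4

With 4-note cells, note 1 of each statement runs Db5, Bb4, G4.
Extending down a 3rd: Eb4 → C4.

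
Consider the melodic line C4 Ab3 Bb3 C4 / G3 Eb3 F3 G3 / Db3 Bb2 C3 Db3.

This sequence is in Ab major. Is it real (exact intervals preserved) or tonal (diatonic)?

tonal

Every note is diatonic to Ab major.
Cell 1 has -4 semitones from note 1 to 2, but cell 3 has -3 — the interval quality changes while the contour stays the same, which is the hallmark of a tonal sequence.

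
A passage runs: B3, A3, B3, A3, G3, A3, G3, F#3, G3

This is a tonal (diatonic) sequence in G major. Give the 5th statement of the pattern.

Taking 3-note groups, the heads are B3, A3, G3: the pattern moves down a 2nd.
Carrying on: F#3 → E3.
From E3 the diatonic shape gives E3 D3 E3.

E3 D3 E3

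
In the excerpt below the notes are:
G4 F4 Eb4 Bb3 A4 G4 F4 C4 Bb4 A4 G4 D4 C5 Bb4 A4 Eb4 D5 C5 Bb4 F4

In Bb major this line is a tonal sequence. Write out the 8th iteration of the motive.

G5 F5 Eb5 Bb4

With a 4-note motive the entries are G4, A4, Bb4, C5, D5, each up a 2nd from the previous.
Extending up a 2nd: Eb5 → F5 → G5.
From G5 the diatonic shape gives G5 F5 Eb5 Bb4.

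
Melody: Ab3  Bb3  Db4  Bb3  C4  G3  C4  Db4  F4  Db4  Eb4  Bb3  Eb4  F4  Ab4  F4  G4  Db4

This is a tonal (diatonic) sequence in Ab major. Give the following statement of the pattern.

G4 Ab4 C5 Ab4 Bb4 F4

With a 6-note motive the entries are Ab3, C4, Eb4, each up a 3rd from the previous.
So cell 4 is G4 Ab4 C5 Ab4 Bb4 F4.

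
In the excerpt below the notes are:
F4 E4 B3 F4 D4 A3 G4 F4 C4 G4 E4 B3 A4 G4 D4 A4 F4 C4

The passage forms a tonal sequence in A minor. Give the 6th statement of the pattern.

With a 6-note motive the entries are F4, G4, A4, each up a 2nd from the previous.
Extending up a 2nd: B4 → C5 → D5.
From D5 the diatonic shape gives D5 C5 G4 D5 B4 F4.

D5 C5 G4 D5 B4 F4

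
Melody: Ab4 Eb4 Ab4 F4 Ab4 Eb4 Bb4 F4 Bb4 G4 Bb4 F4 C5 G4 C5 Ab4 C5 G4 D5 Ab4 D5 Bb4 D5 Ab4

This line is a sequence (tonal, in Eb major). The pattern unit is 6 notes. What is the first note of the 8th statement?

The 6-note cells begin on Ab4, Bb4, C5, D5 — each up a 2nd from the last.
Extending the heads up a 2nd: Eb5 → F5 → G5 → Ab5.

Ab5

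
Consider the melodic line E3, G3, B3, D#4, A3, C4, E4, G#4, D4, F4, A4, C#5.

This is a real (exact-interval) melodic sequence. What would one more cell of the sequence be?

G4 Bb4 D5 F#5

Unit = 4 notes; the statements start on E3, A3, D4, moving up a 4th each time.
From G4 the exact shape gives G4 Bb4 D5 F#5.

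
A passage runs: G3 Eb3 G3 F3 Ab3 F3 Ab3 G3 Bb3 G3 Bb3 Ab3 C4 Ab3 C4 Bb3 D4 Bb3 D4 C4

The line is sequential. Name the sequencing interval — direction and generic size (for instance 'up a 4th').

up a 2nd

The 4-note cells begin on G3, Ab3, Bb3, C4, D4 — each up a 2nd from the last.
From G3 to Ab3: up a 2nd.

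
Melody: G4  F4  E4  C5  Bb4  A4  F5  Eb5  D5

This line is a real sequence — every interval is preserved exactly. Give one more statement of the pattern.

Bb5 Ab5 G5

Taking 3-note groups, the heads are G4, C5, F5: the pattern moves up a 4th.
So cell 4 is Bb5 Ab5 G5.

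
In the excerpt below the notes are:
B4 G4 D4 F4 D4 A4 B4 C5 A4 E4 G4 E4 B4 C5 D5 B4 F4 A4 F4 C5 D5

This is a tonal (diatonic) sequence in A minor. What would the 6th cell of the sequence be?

Taking 7-note groups, the heads are B4, C5, D5: the pattern moves up a 2nd.
Carrying on: E5 → F5 → G5.
From G5 the diatonic shape gives G5 E5 B4 D5 B4 F5 G5.

G5 E5 B4 D5 B4 F5 G5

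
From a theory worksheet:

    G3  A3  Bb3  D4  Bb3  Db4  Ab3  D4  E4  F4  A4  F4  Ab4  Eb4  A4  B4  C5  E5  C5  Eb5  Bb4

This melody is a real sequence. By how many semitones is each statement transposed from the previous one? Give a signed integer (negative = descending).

The 7-note cells begin on G3, D4, A4 — each up a 5th from the last.
G3→D4 is 62 − 55 = 7 semitones.

7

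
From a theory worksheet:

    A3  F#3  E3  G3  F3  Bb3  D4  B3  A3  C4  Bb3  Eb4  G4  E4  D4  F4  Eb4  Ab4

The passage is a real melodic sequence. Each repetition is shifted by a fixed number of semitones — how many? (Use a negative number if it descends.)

Taking 6-note groups, the heads are A3, D4, G4: the pattern moves up a 4th.
Counting half-steps from A3 to D4: 5.

5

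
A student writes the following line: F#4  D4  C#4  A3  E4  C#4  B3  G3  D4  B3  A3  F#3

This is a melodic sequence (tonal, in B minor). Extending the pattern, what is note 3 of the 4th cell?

G3

The unit is 4 notes. Position-3 pitches of the 3 shown cells: C#4, B3, A3.
Each moves down a 2nd; the next is G3.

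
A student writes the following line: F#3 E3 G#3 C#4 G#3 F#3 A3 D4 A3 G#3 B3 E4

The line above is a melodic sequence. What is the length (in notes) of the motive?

4

12 notes total. Splitting into 3 groups of 4:
F#3 E3 G#3 C#4 | G#3 F#3 A3 D4 | A3 G#3 B3 E4
Each cell is the previous one up a 2nd — so the unit is 4 notes.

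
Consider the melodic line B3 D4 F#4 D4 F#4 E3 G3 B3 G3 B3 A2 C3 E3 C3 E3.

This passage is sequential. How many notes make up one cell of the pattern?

5

Try groups of 5 (3 cells in 15 notes):
B3 D4 F#4 D4 F#4 | E3 G3 B3 G3 B3 | A2 C3 E3 C3 E3
Each cell is the previous one down a 5th — so the unit is 5 notes.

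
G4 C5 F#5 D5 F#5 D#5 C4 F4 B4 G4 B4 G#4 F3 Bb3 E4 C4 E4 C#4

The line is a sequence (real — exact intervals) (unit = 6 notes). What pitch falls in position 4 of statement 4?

With 6-note cells, note 4 of each statement runs D5, G4, C4.
One more down a 5th gives F3.

F3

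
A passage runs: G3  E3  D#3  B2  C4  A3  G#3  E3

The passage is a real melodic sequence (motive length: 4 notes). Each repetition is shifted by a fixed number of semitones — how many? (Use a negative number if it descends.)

Taking 4-note groups, the heads are G3, C4: the pattern moves up a 4th.
Counting half-steps from G3 to C4: 5.

5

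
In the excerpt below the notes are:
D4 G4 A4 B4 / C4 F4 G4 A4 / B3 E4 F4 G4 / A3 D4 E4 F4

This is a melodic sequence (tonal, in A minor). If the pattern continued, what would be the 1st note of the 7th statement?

E3

The unit is 4 notes. Position-1 pitches of the 4 shown cells: D4, C4, B3, A3.
Extending down a 2nd: G3 → F3 → E3.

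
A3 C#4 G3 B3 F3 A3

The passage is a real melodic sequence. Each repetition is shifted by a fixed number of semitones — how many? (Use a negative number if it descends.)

Unit = 2 notes; the statements start on A3, G3, F3, moving down a 2nd each time.
A3→G3 is 55 − 57 = -2 semitones.

-2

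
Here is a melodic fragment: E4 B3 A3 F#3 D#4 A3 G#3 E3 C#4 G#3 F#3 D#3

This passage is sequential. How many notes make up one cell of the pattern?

4

Try groups of 4 (3 cells in 12 notes):
E4 B3 A3 F#3 | D#4 A3 G#3 E3 | C#4 G#3 F#3 D#3
Each cell is the previous one down a 2nd — so the unit is 4 notes.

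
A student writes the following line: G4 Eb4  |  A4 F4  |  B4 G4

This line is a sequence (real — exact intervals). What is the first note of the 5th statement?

D#5

Taking 2-note groups, the heads are G4, A4, B4: the pattern moves up a 2nd.
Continuing: C#5 → D#5. Statement 5 starts on D#5.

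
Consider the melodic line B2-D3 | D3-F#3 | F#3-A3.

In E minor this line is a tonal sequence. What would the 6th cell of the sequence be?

The 2-note cells begin on B2, D3, F#3 — each up a 3rd from the last.
Extending up a 3rd: A3 → C4 → E4.
From E4 the diatonic shape gives E4 G4.

E4 G4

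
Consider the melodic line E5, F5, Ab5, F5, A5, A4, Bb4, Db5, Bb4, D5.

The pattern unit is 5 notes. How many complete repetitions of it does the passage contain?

10 notes in groups of 5 gives 10/5 = 2 statements.
Starts: E5, A4 — each down a 5th.

2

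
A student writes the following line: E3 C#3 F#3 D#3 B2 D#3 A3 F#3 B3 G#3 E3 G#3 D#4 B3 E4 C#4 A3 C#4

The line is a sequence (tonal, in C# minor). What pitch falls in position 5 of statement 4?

D#4

The unit is 6 notes. Position-5 pitches of the 3 shown cells: B2, E3, A3.
From A3, up a 4th gives D#4.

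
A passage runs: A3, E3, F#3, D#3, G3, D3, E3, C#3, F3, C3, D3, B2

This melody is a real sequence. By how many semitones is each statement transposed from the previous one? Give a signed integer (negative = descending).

-2

Unit = 4 notes; the statements start on A3, G3, F3, moving down a 2nd each time.
Counting half-steps from A3 to G3: -2.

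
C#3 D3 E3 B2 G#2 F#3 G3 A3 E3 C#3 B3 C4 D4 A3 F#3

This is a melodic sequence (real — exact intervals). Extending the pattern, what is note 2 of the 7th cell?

The unit is 5 notes. Position-2 pitches of the 3 shown cells: D3, G3, C4.
Extending up a 4th: F4 → Bb4 → Eb5 → Ab5.

Ab5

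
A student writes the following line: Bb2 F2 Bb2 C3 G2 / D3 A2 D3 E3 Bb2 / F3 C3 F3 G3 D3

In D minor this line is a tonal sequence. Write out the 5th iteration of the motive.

C4 G3 C4 D4 A3

The 5-note cells begin on Bb2, D3, F3 — each up a 3rd from the last.
Carrying on: A3 → C4.
Statement 5 starts on C4 and keeps the same diatonic contour: C4 G3 C4 D4 A3.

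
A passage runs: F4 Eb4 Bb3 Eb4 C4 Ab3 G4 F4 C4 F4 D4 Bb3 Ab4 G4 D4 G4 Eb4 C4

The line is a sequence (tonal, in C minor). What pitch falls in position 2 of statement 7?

With 6-note cells, note 2 of each statement runs Eb4, F4, G4.
Carrying that up a 2nd forward: Ab4 → Bb4 → C5 → D5.

D5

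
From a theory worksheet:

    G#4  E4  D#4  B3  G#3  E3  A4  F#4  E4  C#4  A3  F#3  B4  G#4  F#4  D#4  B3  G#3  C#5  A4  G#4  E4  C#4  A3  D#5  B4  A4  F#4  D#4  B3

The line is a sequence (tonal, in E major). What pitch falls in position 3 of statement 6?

With 6-note cells, note 3 of each statement runs D#4, E4, F#4, G#4, A4.
One more up a 2nd gives B4.

B4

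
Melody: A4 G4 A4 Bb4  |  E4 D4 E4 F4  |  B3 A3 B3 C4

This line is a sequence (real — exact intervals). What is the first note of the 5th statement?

Unit = 4 notes; the statements start on A4, E4, B3, moving down a 4th each time.
Continuing: F#3 → C#3. Statement 5 starts on C#3.

C#3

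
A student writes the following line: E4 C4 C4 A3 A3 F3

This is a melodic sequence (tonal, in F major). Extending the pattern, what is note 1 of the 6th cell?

Bb2

With 2-note cells, note 1 of each statement runs E4, C4, A3.
Each moves down a 3rd. Continuing: F3 → D3 → Bb2.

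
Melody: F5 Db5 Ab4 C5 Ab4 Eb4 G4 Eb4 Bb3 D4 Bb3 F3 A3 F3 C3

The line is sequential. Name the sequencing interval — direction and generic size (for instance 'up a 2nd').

Taking 3-note groups, the heads are F5, C5, G4, D4, A3: the pattern moves down a 4th.
F5 to C5 is down a 4th.

down a 4th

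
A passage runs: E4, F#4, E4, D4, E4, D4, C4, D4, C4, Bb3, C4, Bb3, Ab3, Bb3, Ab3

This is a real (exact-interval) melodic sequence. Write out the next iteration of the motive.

The 3-note cells begin on E4, D4, C4, Bb3, Ab3 — each down a 2nd from the last.
Statement 6 starts on Gb3 and keeps the same exact contour: Gb3 Ab3 Gb3.

Gb3 Ab3 Gb3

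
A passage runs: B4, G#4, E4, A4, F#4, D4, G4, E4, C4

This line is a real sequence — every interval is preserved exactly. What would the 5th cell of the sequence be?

Unit = 3 notes; the statements start on B4, A4, G4, moving down a 2nd each time.
Extending down a 2nd: F4 → Eb4.
From Eb4 the exact shape gives Eb4 C4 Ab3.

Eb4 C4 Ab3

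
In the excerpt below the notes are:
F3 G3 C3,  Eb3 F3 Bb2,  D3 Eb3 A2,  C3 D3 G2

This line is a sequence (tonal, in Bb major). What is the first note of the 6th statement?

A2

Taking 3-note groups, the heads are F3, Eb3, D3, C3: the pattern moves down a 2nd.
Continuing: Bb2 → A2. Statement 6 starts on A2.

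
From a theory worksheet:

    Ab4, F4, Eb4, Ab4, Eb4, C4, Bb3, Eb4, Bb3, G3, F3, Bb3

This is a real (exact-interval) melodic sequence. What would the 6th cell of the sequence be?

G2 E2 D2 G2

Taking 4-note groups, the heads are Ab4, Eb4, Bb3: the pattern moves down a 4th.
Continuing the starts: F3 → C3 → G2.
Statement 6 starts on G2 and keeps the same exact contour: G2 E2 D2 G2.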